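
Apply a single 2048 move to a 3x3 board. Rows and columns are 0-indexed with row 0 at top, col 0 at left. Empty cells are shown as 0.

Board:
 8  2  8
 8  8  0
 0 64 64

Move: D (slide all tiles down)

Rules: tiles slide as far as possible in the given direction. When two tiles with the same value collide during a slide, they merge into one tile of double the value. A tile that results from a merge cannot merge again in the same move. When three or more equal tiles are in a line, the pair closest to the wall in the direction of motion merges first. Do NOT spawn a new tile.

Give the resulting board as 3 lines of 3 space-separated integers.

Slide down:
col 0: [8, 8, 0] -> [0, 0, 16]
col 1: [2, 8, 64] -> [2, 8, 64]
col 2: [8, 0, 64] -> [0, 8, 64]

Answer:  0  2  0
 0  8  8
16 64 64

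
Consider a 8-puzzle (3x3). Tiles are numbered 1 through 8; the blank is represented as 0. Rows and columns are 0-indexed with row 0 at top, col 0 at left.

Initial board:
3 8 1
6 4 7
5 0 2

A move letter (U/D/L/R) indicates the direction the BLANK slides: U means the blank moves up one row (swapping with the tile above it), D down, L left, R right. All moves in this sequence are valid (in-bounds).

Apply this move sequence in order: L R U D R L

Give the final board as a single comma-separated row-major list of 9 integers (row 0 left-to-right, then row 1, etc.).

Answer: 3, 8, 1, 6, 4, 7, 5, 0, 2

Derivation:
After move 1 (L):
3 8 1
6 4 7
0 5 2

After move 2 (R):
3 8 1
6 4 7
5 0 2

After move 3 (U):
3 8 1
6 0 7
5 4 2

After move 4 (D):
3 8 1
6 4 7
5 0 2

After move 5 (R):
3 8 1
6 4 7
5 2 0

After move 6 (L):
3 8 1
6 4 7
5 0 2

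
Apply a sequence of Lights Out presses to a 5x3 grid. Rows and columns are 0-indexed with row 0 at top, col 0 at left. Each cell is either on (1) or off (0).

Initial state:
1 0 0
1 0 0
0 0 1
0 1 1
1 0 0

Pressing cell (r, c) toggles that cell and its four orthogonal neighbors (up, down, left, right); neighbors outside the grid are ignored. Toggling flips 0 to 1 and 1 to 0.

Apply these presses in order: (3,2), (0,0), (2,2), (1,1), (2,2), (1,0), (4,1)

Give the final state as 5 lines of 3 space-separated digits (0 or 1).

Answer: 1 0 0
0 0 1
1 1 0
0 1 0
0 1 0

Derivation:
After press 1 at (3,2):
1 0 0
1 0 0
0 0 0
0 0 0
1 0 1

After press 2 at (0,0):
0 1 0
0 0 0
0 0 0
0 0 0
1 0 1

After press 3 at (2,2):
0 1 0
0 0 1
0 1 1
0 0 1
1 0 1

After press 4 at (1,1):
0 0 0
1 1 0
0 0 1
0 0 1
1 0 1

After press 5 at (2,2):
0 0 0
1 1 1
0 1 0
0 0 0
1 0 1

After press 6 at (1,0):
1 0 0
0 0 1
1 1 0
0 0 0
1 0 1

After press 7 at (4,1):
1 0 0
0 0 1
1 1 0
0 1 0
0 1 0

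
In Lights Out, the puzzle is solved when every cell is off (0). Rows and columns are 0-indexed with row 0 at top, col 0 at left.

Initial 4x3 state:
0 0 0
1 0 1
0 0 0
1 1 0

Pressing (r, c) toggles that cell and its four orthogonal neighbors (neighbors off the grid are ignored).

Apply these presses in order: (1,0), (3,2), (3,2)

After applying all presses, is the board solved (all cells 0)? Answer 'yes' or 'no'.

Answer: no

Derivation:
After press 1 at (1,0):
1 0 0
0 1 1
1 0 0
1 1 0

After press 2 at (3,2):
1 0 0
0 1 1
1 0 1
1 0 1

After press 3 at (3,2):
1 0 0
0 1 1
1 0 0
1 1 0

Lights still on: 6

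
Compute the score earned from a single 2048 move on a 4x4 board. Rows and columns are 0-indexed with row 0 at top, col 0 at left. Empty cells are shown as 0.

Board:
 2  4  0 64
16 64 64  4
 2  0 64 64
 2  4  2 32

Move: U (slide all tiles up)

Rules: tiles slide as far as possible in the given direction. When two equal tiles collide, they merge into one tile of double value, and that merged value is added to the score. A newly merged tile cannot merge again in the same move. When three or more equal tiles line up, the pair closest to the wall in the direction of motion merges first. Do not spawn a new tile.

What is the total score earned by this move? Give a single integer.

Answer: 132

Derivation:
Slide up:
col 0: [2, 16, 2, 2] -> [2, 16, 4, 0]  score +4 (running 4)
col 1: [4, 64, 0, 4] -> [4, 64, 4, 0]  score +0 (running 4)
col 2: [0, 64, 64, 2] -> [128, 2, 0, 0]  score +128 (running 132)
col 3: [64, 4, 64, 32] -> [64, 4, 64, 32]  score +0 (running 132)
Board after move:
  2   4 128  64
 16  64   2   4
  4   4   0  64
  0   0   0  32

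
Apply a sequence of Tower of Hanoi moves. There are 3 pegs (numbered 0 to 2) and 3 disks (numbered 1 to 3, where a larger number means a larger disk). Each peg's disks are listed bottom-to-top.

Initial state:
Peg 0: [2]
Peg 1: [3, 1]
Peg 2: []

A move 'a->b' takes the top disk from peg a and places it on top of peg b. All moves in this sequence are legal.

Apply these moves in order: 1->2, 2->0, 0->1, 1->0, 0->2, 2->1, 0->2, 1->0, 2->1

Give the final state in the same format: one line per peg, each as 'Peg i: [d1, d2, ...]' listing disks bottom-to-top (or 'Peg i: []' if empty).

Answer: Peg 0: [1]
Peg 1: [3, 2]
Peg 2: []

Derivation:
After move 1 (1->2):
Peg 0: [2]
Peg 1: [3]
Peg 2: [1]

After move 2 (2->0):
Peg 0: [2, 1]
Peg 1: [3]
Peg 2: []

After move 3 (0->1):
Peg 0: [2]
Peg 1: [3, 1]
Peg 2: []

After move 4 (1->0):
Peg 0: [2, 1]
Peg 1: [3]
Peg 2: []

After move 5 (0->2):
Peg 0: [2]
Peg 1: [3]
Peg 2: [1]

After move 6 (2->1):
Peg 0: [2]
Peg 1: [3, 1]
Peg 2: []

After move 7 (0->2):
Peg 0: []
Peg 1: [3, 1]
Peg 2: [2]

After move 8 (1->0):
Peg 0: [1]
Peg 1: [3]
Peg 2: [2]

After move 9 (2->1):
Peg 0: [1]
Peg 1: [3, 2]
Peg 2: []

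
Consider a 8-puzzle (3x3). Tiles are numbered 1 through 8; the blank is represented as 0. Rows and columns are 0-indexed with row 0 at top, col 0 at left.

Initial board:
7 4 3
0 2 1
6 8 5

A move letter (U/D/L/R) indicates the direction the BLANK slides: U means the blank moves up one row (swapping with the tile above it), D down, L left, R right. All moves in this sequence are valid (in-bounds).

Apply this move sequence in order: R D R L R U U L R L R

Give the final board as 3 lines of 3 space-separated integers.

After move 1 (R):
7 4 3
2 0 1
6 8 5

After move 2 (D):
7 4 3
2 8 1
6 0 5

After move 3 (R):
7 4 3
2 8 1
6 5 0

After move 4 (L):
7 4 3
2 8 1
6 0 5

After move 5 (R):
7 4 3
2 8 1
6 5 0

After move 6 (U):
7 4 3
2 8 0
6 5 1

After move 7 (U):
7 4 0
2 8 3
6 5 1

After move 8 (L):
7 0 4
2 8 3
6 5 1

After move 9 (R):
7 4 0
2 8 3
6 5 1

After move 10 (L):
7 0 4
2 8 3
6 5 1

After move 11 (R):
7 4 0
2 8 3
6 5 1

Answer: 7 4 0
2 8 3
6 5 1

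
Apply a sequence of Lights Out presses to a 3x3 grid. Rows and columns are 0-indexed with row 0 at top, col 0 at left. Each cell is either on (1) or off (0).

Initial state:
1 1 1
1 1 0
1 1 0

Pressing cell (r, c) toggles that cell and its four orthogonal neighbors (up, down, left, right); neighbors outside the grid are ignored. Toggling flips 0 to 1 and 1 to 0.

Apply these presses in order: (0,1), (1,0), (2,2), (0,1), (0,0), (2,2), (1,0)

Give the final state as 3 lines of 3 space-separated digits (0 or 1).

Answer: 0 0 1
0 1 0
1 1 0

Derivation:
After press 1 at (0,1):
0 0 0
1 0 0
1 1 0

After press 2 at (1,0):
1 0 0
0 1 0
0 1 0

After press 3 at (2,2):
1 0 0
0 1 1
0 0 1

After press 4 at (0,1):
0 1 1
0 0 1
0 0 1

After press 5 at (0,0):
1 0 1
1 0 1
0 0 1

After press 6 at (2,2):
1 0 1
1 0 0
0 1 0

After press 7 at (1,0):
0 0 1
0 1 0
1 1 0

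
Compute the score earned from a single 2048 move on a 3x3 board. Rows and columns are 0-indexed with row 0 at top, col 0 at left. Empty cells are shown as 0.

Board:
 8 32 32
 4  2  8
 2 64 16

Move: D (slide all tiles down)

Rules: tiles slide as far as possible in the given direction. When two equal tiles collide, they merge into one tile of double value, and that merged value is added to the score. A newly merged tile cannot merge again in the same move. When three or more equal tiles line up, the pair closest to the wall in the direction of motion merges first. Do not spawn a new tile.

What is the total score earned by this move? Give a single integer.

Answer: 0

Derivation:
Slide down:
col 0: [8, 4, 2] -> [8, 4, 2]  score +0 (running 0)
col 1: [32, 2, 64] -> [32, 2, 64]  score +0 (running 0)
col 2: [32, 8, 16] -> [32, 8, 16]  score +0 (running 0)
Board after move:
 8 32 32
 4  2  8
 2 64 16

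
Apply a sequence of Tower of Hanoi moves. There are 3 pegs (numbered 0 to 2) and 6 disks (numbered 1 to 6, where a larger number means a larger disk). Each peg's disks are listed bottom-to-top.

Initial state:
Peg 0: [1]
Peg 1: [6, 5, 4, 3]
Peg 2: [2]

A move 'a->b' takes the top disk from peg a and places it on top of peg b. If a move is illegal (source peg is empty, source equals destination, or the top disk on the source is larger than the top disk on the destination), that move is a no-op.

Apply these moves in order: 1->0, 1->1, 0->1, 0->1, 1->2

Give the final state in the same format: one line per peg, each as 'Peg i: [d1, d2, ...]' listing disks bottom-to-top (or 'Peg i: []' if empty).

After move 1 (1->0):
Peg 0: [1]
Peg 1: [6, 5, 4, 3]
Peg 2: [2]

After move 2 (1->1):
Peg 0: [1]
Peg 1: [6, 5, 4, 3]
Peg 2: [2]

After move 3 (0->1):
Peg 0: []
Peg 1: [6, 5, 4, 3, 1]
Peg 2: [2]

After move 4 (0->1):
Peg 0: []
Peg 1: [6, 5, 4, 3, 1]
Peg 2: [2]

After move 5 (1->2):
Peg 0: []
Peg 1: [6, 5, 4, 3]
Peg 2: [2, 1]

Answer: Peg 0: []
Peg 1: [6, 5, 4, 3]
Peg 2: [2, 1]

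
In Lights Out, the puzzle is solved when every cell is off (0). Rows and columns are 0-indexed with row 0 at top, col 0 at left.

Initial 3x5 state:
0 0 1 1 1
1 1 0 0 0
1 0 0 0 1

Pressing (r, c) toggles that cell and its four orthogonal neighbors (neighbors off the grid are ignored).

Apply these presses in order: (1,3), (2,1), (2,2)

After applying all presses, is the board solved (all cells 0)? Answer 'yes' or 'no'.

Answer: no

Derivation:
After press 1 at (1,3):
0 0 1 0 1
1 1 1 1 1
1 0 0 1 1

After press 2 at (2,1):
0 0 1 0 1
1 0 1 1 1
0 1 1 1 1

After press 3 at (2,2):
0 0 1 0 1
1 0 0 1 1
0 0 0 0 1

Lights still on: 6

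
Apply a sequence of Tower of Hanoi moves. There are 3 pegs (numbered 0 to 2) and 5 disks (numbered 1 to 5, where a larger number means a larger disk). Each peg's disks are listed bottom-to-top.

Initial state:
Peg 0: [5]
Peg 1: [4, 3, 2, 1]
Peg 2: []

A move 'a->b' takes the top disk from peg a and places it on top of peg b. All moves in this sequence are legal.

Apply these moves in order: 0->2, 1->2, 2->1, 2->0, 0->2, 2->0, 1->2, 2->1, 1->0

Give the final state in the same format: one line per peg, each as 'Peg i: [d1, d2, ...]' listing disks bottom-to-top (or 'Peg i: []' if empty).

After move 1 (0->2):
Peg 0: []
Peg 1: [4, 3, 2, 1]
Peg 2: [5]

After move 2 (1->2):
Peg 0: []
Peg 1: [4, 3, 2]
Peg 2: [5, 1]

After move 3 (2->1):
Peg 0: []
Peg 1: [4, 3, 2, 1]
Peg 2: [5]

After move 4 (2->0):
Peg 0: [5]
Peg 1: [4, 3, 2, 1]
Peg 2: []

After move 5 (0->2):
Peg 0: []
Peg 1: [4, 3, 2, 1]
Peg 2: [5]

After move 6 (2->0):
Peg 0: [5]
Peg 1: [4, 3, 2, 1]
Peg 2: []

After move 7 (1->2):
Peg 0: [5]
Peg 1: [4, 3, 2]
Peg 2: [1]

After move 8 (2->1):
Peg 0: [5]
Peg 1: [4, 3, 2, 1]
Peg 2: []

After move 9 (1->0):
Peg 0: [5, 1]
Peg 1: [4, 3, 2]
Peg 2: []

Answer: Peg 0: [5, 1]
Peg 1: [4, 3, 2]
Peg 2: []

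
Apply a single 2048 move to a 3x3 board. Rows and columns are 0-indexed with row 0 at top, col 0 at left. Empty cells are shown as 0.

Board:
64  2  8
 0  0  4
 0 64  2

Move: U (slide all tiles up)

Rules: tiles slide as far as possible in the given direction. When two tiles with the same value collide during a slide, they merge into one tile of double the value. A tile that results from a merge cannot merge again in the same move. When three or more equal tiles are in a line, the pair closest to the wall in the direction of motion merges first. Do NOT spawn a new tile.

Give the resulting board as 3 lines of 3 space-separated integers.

Slide up:
col 0: [64, 0, 0] -> [64, 0, 0]
col 1: [2, 0, 64] -> [2, 64, 0]
col 2: [8, 4, 2] -> [8, 4, 2]

Answer: 64  2  8
 0 64  4
 0  0  2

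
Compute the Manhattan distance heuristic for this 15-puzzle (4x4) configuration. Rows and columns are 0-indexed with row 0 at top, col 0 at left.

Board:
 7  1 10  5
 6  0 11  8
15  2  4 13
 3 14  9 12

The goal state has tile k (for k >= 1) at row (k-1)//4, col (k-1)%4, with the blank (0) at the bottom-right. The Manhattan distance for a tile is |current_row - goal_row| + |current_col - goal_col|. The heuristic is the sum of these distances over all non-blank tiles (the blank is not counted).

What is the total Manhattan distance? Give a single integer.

Answer: 34

Derivation:
Tile 7: (0,0)->(1,2) = 3
Tile 1: (0,1)->(0,0) = 1
Tile 10: (0,2)->(2,1) = 3
Tile 5: (0,3)->(1,0) = 4
Tile 6: (1,0)->(1,1) = 1
Tile 11: (1,2)->(2,2) = 1
Tile 8: (1,3)->(1,3) = 0
Tile 15: (2,0)->(3,2) = 3
Tile 2: (2,1)->(0,1) = 2
Tile 4: (2,2)->(0,3) = 3
Tile 13: (2,3)->(3,0) = 4
Tile 3: (3,0)->(0,2) = 5
Tile 14: (3,1)->(3,1) = 0
Tile 9: (3,2)->(2,0) = 3
Tile 12: (3,3)->(2,3) = 1
Sum: 3 + 1 + 3 + 4 + 1 + 1 + 0 + 3 + 2 + 3 + 4 + 5 + 0 + 3 + 1 = 34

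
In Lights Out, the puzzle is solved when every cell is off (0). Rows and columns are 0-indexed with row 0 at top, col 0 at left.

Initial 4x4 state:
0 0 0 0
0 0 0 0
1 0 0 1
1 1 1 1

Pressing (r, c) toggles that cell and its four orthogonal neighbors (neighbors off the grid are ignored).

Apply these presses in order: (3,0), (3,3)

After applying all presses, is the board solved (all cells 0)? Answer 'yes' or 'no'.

After press 1 at (3,0):
0 0 0 0
0 0 0 0
0 0 0 1
0 0 1 1

After press 2 at (3,3):
0 0 0 0
0 0 0 0
0 0 0 0
0 0 0 0

Lights still on: 0

Answer: yes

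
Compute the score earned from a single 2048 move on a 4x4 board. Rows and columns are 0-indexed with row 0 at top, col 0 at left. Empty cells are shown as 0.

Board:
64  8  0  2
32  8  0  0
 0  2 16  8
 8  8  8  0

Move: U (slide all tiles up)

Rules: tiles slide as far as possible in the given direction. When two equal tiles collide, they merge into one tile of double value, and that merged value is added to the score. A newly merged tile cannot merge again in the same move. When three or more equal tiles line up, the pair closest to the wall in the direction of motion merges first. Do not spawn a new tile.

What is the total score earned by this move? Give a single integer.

Answer: 16

Derivation:
Slide up:
col 0: [64, 32, 0, 8] -> [64, 32, 8, 0]  score +0 (running 0)
col 1: [8, 8, 2, 8] -> [16, 2, 8, 0]  score +16 (running 16)
col 2: [0, 0, 16, 8] -> [16, 8, 0, 0]  score +0 (running 16)
col 3: [2, 0, 8, 0] -> [2, 8, 0, 0]  score +0 (running 16)
Board after move:
64 16 16  2
32  2  8  8
 8  8  0  0
 0  0  0  0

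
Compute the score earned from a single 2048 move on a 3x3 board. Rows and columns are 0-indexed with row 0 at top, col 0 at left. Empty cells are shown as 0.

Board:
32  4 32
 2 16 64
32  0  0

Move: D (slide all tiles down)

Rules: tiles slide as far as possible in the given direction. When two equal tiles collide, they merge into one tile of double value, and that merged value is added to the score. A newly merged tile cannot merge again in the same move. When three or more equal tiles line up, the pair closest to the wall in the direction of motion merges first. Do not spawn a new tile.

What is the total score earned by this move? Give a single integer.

Answer: 0

Derivation:
Slide down:
col 0: [32, 2, 32] -> [32, 2, 32]  score +0 (running 0)
col 1: [4, 16, 0] -> [0, 4, 16]  score +0 (running 0)
col 2: [32, 64, 0] -> [0, 32, 64]  score +0 (running 0)
Board after move:
32  0  0
 2  4 32
32 16 64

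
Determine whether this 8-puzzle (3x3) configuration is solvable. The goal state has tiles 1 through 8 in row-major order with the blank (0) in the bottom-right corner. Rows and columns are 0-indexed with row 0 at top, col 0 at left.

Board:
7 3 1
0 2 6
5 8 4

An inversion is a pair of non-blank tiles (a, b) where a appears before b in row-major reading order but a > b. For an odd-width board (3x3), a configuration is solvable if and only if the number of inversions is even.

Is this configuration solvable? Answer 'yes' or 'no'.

Answer: yes

Derivation:
Inversions (pairs i<j in row-major order where tile[i] > tile[j] > 0): 12
12 is even, so the puzzle is solvable.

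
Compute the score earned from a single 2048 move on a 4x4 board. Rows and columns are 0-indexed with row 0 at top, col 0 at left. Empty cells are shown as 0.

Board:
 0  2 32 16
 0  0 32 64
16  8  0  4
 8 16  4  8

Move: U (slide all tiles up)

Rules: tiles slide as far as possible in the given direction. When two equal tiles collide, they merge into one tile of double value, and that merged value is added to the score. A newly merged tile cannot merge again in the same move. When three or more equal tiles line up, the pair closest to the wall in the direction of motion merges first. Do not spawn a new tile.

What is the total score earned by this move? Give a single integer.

Slide up:
col 0: [0, 0, 16, 8] -> [16, 8, 0, 0]  score +0 (running 0)
col 1: [2, 0, 8, 16] -> [2, 8, 16, 0]  score +0 (running 0)
col 2: [32, 32, 0, 4] -> [64, 4, 0, 0]  score +64 (running 64)
col 3: [16, 64, 4, 8] -> [16, 64, 4, 8]  score +0 (running 64)
Board after move:
16  2 64 16
 8  8  4 64
 0 16  0  4
 0  0  0  8

Answer: 64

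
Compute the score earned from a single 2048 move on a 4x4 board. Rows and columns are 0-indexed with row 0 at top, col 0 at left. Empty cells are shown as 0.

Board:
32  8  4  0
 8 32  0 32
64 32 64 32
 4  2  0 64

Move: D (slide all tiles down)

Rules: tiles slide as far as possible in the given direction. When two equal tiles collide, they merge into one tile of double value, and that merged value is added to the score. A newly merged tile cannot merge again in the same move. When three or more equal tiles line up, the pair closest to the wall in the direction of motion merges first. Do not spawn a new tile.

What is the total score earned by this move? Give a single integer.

Answer: 128

Derivation:
Slide down:
col 0: [32, 8, 64, 4] -> [32, 8, 64, 4]  score +0 (running 0)
col 1: [8, 32, 32, 2] -> [0, 8, 64, 2]  score +64 (running 64)
col 2: [4, 0, 64, 0] -> [0, 0, 4, 64]  score +0 (running 64)
col 3: [0, 32, 32, 64] -> [0, 0, 64, 64]  score +64 (running 128)
Board after move:
32  0  0  0
 8  8  0  0
64 64  4 64
 4  2 64 64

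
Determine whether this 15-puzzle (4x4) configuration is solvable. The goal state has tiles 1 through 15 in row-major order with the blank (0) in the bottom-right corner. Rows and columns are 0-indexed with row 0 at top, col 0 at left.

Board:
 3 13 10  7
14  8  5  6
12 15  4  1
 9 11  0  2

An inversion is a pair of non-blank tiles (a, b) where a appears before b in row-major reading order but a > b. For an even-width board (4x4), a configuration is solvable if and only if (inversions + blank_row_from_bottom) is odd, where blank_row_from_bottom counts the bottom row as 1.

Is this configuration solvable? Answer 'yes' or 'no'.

Answer: yes

Derivation:
Inversions: 60
Blank is in row 3 (0-indexed from top), which is row 1 counting from the bottom (bottom = 1).
60 + 1 = 61, which is odd, so the puzzle is solvable.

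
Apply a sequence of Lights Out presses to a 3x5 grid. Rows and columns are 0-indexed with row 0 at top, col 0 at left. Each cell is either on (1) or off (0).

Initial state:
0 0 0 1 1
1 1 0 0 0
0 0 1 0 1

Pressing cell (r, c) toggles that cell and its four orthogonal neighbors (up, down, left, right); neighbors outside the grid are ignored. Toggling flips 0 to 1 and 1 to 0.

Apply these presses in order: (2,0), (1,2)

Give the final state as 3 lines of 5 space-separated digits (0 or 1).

Answer: 0 0 1 1 1
0 0 1 1 0
1 1 0 0 1

Derivation:
After press 1 at (2,0):
0 0 0 1 1
0 1 0 0 0
1 1 1 0 1

After press 2 at (1,2):
0 0 1 1 1
0 0 1 1 0
1 1 0 0 1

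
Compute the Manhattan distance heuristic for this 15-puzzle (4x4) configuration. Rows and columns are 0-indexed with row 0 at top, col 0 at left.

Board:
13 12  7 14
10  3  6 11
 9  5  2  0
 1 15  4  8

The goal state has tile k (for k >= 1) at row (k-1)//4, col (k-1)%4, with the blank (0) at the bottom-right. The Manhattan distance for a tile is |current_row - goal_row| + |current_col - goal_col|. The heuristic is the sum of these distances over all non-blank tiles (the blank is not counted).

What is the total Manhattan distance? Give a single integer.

Answer: 35

Derivation:
Tile 13: (0,0)->(3,0) = 3
Tile 12: (0,1)->(2,3) = 4
Tile 7: (0,2)->(1,2) = 1
Tile 14: (0,3)->(3,1) = 5
Tile 10: (1,0)->(2,1) = 2
Tile 3: (1,1)->(0,2) = 2
Tile 6: (1,2)->(1,1) = 1
Tile 11: (1,3)->(2,2) = 2
Tile 9: (2,0)->(2,0) = 0
Tile 5: (2,1)->(1,0) = 2
Tile 2: (2,2)->(0,1) = 3
Tile 1: (3,0)->(0,0) = 3
Tile 15: (3,1)->(3,2) = 1
Tile 4: (3,2)->(0,3) = 4
Tile 8: (3,3)->(1,3) = 2
Sum: 3 + 4 + 1 + 5 + 2 + 2 + 1 + 2 + 0 + 2 + 3 + 3 + 1 + 4 + 2 = 35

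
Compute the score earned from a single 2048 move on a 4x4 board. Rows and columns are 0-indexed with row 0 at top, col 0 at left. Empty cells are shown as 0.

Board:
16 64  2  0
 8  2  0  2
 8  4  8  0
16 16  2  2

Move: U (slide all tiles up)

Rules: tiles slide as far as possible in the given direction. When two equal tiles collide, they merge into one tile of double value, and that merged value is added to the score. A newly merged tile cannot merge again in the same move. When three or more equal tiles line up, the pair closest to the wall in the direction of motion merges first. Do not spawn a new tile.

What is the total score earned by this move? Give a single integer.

Answer: 20

Derivation:
Slide up:
col 0: [16, 8, 8, 16] -> [16, 16, 16, 0]  score +16 (running 16)
col 1: [64, 2, 4, 16] -> [64, 2, 4, 16]  score +0 (running 16)
col 2: [2, 0, 8, 2] -> [2, 8, 2, 0]  score +0 (running 16)
col 3: [0, 2, 0, 2] -> [4, 0, 0, 0]  score +4 (running 20)
Board after move:
16 64  2  4
16  2  8  0
16  4  2  0
 0 16  0  0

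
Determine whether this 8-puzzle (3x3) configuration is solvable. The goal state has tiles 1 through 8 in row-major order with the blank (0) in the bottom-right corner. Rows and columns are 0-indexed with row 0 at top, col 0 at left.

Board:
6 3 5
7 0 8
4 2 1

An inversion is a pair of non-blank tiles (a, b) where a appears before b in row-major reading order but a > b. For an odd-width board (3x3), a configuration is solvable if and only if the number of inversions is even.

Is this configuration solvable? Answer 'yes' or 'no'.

Answer: no

Derivation:
Inversions (pairs i<j in row-major order where tile[i] > tile[j] > 0): 19
19 is odd, so the puzzle is not solvable.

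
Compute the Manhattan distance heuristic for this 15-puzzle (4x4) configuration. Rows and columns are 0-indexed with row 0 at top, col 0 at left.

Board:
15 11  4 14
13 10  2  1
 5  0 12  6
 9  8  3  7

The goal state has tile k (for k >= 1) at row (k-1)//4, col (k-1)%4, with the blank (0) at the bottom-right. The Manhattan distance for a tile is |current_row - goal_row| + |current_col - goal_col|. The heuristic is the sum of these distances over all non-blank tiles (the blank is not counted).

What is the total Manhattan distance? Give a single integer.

Answer: 39

Derivation:
Tile 15: at (0,0), goal (3,2), distance |0-3|+|0-2| = 5
Tile 11: at (0,1), goal (2,2), distance |0-2|+|1-2| = 3
Tile 4: at (0,2), goal (0,3), distance |0-0|+|2-3| = 1
Tile 14: at (0,3), goal (3,1), distance |0-3|+|3-1| = 5
Tile 13: at (1,0), goal (3,0), distance |1-3|+|0-0| = 2
Tile 10: at (1,1), goal (2,1), distance |1-2|+|1-1| = 1
Tile 2: at (1,2), goal (0,1), distance |1-0|+|2-1| = 2
Tile 1: at (1,3), goal (0,0), distance |1-0|+|3-0| = 4
Tile 5: at (2,0), goal (1,0), distance |2-1|+|0-0| = 1
Tile 12: at (2,2), goal (2,3), distance |2-2|+|2-3| = 1
Tile 6: at (2,3), goal (1,1), distance |2-1|+|3-1| = 3
Tile 9: at (3,0), goal (2,0), distance |3-2|+|0-0| = 1
Tile 8: at (3,1), goal (1,3), distance |3-1|+|1-3| = 4
Tile 3: at (3,2), goal (0,2), distance |3-0|+|2-2| = 3
Tile 7: at (3,3), goal (1,2), distance |3-1|+|3-2| = 3
Sum: 5 + 3 + 1 + 5 + 2 + 1 + 2 + 4 + 1 + 1 + 3 + 1 + 4 + 3 + 3 = 39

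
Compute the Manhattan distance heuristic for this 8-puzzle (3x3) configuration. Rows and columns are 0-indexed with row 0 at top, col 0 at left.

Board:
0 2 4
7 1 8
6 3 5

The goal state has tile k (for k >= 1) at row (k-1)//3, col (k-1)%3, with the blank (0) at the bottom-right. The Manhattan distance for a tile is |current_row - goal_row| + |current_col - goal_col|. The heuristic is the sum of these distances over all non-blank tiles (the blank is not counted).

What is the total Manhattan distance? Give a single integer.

Tile 2: (0,1)->(0,1) = 0
Tile 4: (0,2)->(1,0) = 3
Tile 7: (1,0)->(2,0) = 1
Tile 1: (1,1)->(0,0) = 2
Tile 8: (1,2)->(2,1) = 2
Tile 6: (2,0)->(1,2) = 3
Tile 3: (2,1)->(0,2) = 3
Tile 5: (2,2)->(1,1) = 2
Sum: 0 + 3 + 1 + 2 + 2 + 3 + 3 + 2 = 16

Answer: 16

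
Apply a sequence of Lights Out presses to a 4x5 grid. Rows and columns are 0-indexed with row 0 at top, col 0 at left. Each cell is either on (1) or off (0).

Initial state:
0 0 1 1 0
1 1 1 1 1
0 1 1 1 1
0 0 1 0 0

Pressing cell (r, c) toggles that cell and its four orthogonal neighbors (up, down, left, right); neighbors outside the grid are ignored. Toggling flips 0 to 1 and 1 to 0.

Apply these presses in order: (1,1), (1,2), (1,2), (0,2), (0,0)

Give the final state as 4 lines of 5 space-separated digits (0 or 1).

Answer: 1 1 0 0 0
1 0 1 1 1
0 0 1 1 1
0 0 1 0 0

Derivation:
After press 1 at (1,1):
0 1 1 1 0
0 0 0 1 1
0 0 1 1 1
0 0 1 0 0

After press 2 at (1,2):
0 1 0 1 0
0 1 1 0 1
0 0 0 1 1
0 0 1 0 0

After press 3 at (1,2):
0 1 1 1 0
0 0 0 1 1
0 0 1 1 1
0 0 1 0 0

After press 4 at (0,2):
0 0 0 0 0
0 0 1 1 1
0 0 1 1 1
0 0 1 0 0

After press 5 at (0,0):
1 1 0 0 0
1 0 1 1 1
0 0 1 1 1
0 0 1 0 0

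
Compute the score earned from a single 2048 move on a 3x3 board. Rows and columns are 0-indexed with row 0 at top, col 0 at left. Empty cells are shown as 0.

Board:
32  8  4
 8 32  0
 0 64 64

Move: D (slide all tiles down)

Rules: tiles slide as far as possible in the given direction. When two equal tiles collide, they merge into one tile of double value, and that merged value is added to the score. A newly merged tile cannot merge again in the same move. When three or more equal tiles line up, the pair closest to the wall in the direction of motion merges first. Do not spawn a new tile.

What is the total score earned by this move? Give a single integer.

Answer: 0

Derivation:
Slide down:
col 0: [32, 8, 0] -> [0, 32, 8]  score +0 (running 0)
col 1: [8, 32, 64] -> [8, 32, 64]  score +0 (running 0)
col 2: [4, 0, 64] -> [0, 4, 64]  score +0 (running 0)
Board after move:
 0  8  0
32 32  4
 8 64 64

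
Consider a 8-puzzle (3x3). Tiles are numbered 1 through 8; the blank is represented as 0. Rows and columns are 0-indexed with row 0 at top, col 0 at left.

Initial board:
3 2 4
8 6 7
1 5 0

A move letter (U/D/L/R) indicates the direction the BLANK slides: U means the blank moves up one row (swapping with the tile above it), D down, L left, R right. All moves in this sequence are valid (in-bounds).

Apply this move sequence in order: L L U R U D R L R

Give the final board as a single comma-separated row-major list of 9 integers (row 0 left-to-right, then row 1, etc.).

Answer: 3, 2, 4, 6, 7, 0, 8, 1, 5

Derivation:
After move 1 (L):
3 2 4
8 6 7
1 0 5

After move 2 (L):
3 2 4
8 6 7
0 1 5

After move 3 (U):
3 2 4
0 6 7
8 1 5

After move 4 (R):
3 2 4
6 0 7
8 1 5

After move 5 (U):
3 0 4
6 2 7
8 1 5

After move 6 (D):
3 2 4
6 0 7
8 1 5

After move 7 (R):
3 2 4
6 7 0
8 1 5

After move 8 (L):
3 2 4
6 0 7
8 1 5

After move 9 (R):
3 2 4
6 7 0
8 1 5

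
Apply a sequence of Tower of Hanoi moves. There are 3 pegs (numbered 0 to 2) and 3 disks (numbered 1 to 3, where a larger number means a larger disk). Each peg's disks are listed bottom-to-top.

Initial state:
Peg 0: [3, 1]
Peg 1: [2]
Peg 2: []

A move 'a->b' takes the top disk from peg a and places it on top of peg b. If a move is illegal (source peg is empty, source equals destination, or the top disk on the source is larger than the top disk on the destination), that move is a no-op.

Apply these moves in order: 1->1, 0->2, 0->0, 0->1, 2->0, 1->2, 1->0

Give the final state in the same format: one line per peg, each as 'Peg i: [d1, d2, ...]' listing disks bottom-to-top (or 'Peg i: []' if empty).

Answer: Peg 0: [3, 1]
Peg 1: []
Peg 2: [2]

Derivation:
After move 1 (1->1):
Peg 0: [3, 1]
Peg 1: [2]
Peg 2: []

After move 2 (0->2):
Peg 0: [3]
Peg 1: [2]
Peg 2: [1]

After move 3 (0->0):
Peg 0: [3]
Peg 1: [2]
Peg 2: [1]

After move 4 (0->1):
Peg 0: [3]
Peg 1: [2]
Peg 2: [1]

After move 5 (2->0):
Peg 0: [3, 1]
Peg 1: [2]
Peg 2: []

After move 6 (1->2):
Peg 0: [3, 1]
Peg 1: []
Peg 2: [2]

After move 7 (1->0):
Peg 0: [3, 1]
Peg 1: []
Peg 2: [2]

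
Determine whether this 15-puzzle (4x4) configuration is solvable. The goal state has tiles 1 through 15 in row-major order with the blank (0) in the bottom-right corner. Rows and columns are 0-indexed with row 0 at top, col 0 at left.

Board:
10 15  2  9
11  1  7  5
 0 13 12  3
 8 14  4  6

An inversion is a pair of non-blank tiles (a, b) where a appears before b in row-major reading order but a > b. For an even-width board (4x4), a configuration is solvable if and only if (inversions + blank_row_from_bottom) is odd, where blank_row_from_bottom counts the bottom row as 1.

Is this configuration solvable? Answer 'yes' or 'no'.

Inversions: 56
Blank is in row 2 (0-indexed from top), which is row 2 counting from the bottom (bottom = 1).
56 + 2 = 58, which is even, so the puzzle is not solvable.

Answer: no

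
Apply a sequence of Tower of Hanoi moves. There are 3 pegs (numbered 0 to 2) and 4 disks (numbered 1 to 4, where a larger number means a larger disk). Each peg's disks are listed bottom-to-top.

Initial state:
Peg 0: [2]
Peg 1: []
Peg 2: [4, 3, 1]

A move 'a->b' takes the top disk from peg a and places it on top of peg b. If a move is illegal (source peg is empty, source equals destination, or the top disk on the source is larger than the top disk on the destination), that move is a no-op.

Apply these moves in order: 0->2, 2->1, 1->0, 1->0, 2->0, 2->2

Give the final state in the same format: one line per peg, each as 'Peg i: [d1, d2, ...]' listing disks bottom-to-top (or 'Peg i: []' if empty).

After move 1 (0->2):
Peg 0: [2]
Peg 1: []
Peg 2: [4, 3, 1]

After move 2 (2->1):
Peg 0: [2]
Peg 1: [1]
Peg 2: [4, 3]

After move 3 (1->0):
Peg 0: [2, 1]
Peg 1: []
Peg 2: [4, 3]

After move 4 (1->0):
Peg 0: [2, 1]
Peg 1: []
Peg 2: [4, 3]

After move 5 (2->0):
Peg 0: [2, 1]
Peg 1: []
Peg 2: [4, 3]

After move 6 (2->2):
Peg 0: [2, 1]
Peg 1: []
Peg 2: [4, 3]

Answer: Peg 0: [2, 1]
Peg 1: []
Peg 2: [4, 3]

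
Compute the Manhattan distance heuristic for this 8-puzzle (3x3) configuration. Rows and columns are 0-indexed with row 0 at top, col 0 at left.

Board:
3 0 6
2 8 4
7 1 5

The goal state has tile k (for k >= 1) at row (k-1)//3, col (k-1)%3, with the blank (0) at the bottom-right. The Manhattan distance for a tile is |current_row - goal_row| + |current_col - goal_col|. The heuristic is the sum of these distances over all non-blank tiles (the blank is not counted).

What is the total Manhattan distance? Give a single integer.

Answer: 13

Derivation:
Tile 3: (0,0)->(0,2) = 2
Tile 6: (0,2)->(1,2) = 1
Tile 2: (1,0)->(0,1) = 2
Tile 8: (1,1)->(2,1) = 1
Tile 4: (1,2)->(1,0) = 2
Tile 7: (2,0)->(2,0) = 0
Tile 1: (2,1)->(0,0) = 3
Tile 5: (2,2)->(1,1) = 2
Sum: 2 + 1 + 2 + 1 + 2 + 0 + 3 + 2 = 13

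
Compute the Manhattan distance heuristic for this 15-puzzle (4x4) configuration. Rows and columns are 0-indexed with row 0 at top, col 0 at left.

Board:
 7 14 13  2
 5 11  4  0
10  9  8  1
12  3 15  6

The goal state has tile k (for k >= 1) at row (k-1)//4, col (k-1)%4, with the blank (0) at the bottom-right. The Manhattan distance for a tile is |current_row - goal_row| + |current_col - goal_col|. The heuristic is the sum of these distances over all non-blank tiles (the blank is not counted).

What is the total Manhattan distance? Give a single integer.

Answer: 38

Derivation:
Tile 7: at (0,0), goal (1,2), distance |0-1|+|0-2| = 3
Tile 14: at (0,1), goal (3,1), distance |0-3|+|1-1| = 3
Tile 13: at (0,2), goal (3,0), distance |0-3|+|2-0| = 5
Tile 2: at (0,3), goal (0,1), distance |0-0|+|3-1| = 2
Tile 5: at (1,0), goal (1,0), distance |1-1|+|0-0| = 0
Tile 11: at (1,1), goal (2,2), distance |1-2|+|1-2| = 2
Tile 4: at (1,2), goal (0,3), distance |1-0|+|2-3| = 2
Tile 10: at (2,0), goal (2,1), distance |2-2|+|0-1| = 1
Tile 9: at (2,1), goal (2,0), distance |2-2|+|1-0| = 1
Tile 8: at (2,2), goal (1,3), distance |2-1|+|2-3| = 2
Tile 1: at (2,3), goal (0,0), distance |2-0|+|3-0| = 5
Tile 12: at (3,0), goal (2,3), distance |3-2|+|0-3| = 4
Tile 3: at (3,1), goal (0,2), distance |3-0|+|1-2| = 4
Tile 15: at (3,2), goal (3,2), distance |3-3|+|2-2| = 0
Tile 6: at (3,3), goal (1,1), distance |3-1|+|3-1| = 4
Sum: 3 + 3 + 5 + 2 + 0 + 2 + 2 + 1 + 1 + 2 + 5 + 4 + 4 + 0 + 4 = 38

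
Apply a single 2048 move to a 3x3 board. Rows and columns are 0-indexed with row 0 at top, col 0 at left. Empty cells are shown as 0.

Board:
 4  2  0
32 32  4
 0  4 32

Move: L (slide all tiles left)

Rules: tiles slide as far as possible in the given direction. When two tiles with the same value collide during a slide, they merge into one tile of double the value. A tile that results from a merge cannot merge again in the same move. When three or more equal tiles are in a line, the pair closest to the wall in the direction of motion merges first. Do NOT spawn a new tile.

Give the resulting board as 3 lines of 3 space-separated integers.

Slide left:
row 0: [4, 2, 0] -> [4, 2, 0]
row 1: [32, 32, 4] -> [64, 4, 0]
row 2: [0, 4, 32] -> [4, 32, 0]

Answer:  4  2  0
64  4  0
 4 32  0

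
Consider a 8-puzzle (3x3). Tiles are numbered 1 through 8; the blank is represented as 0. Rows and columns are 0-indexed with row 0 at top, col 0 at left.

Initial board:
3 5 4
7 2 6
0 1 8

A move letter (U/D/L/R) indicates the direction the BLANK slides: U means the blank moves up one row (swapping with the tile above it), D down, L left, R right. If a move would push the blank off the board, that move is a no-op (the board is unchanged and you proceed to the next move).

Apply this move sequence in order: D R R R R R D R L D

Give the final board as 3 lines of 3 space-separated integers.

Answer: 3 5 4
7 2 6
1 0 8

Derivation:
After move 1 (D):
3 5 4
7 2 6
0 1 8

After move 2 (R):
3 5 4
7 2 6
1 0 8

After move 3 (R):
3 5 4
7 2 6
1 8 0

After move 4 (R):
3 5 4
7 2 6
1 8 0

After move 5 (R):
3 5 4
7 2 6
1 8 0

After move 6 (R):
3 5 4
7 2 6
1 8 0

After move 7 (D):
3 5 4
7 2 6
1 8 0

After move 8 (R):
3 5 4
7 2 6
1 8 0

After move 9 (L):
3 5 4
7 2 6
1 0 8

After move 10 (D):
3 5 4
7 2 6
1 0 8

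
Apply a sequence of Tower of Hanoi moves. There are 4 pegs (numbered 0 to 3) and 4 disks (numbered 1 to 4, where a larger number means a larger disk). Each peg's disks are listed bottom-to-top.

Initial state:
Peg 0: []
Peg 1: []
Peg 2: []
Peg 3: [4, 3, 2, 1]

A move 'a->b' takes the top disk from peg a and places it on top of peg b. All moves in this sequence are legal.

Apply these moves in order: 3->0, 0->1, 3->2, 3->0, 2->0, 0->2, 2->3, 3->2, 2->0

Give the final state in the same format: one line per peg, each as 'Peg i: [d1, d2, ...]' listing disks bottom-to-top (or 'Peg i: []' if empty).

Answer: Peg 0: [3, 2]
Peg 1: [1]
Peg 2: []
Peg 3: [4]

Derivation:
After move 1 (3->0):
Peg 0: [1]
Peg 1: []
Peg 2: []
Peg 3: [4, 3, 2]

After move 2 (0->1):
Peg 0: []
Peg 1: [1]
Peg 2: []
Peg 3: [4, 3, 2]

After move 3 (3->2):
Peg 0: []
Peg 1: [1]
Peg 2: [2]
Peg 3: [4, 3]

After move 4 (3->0):
Peg 0: [3]
Peg 1: [1]
Peg 2: [2]
Peg 3: [4]

After move 5 (2->0):
Peg 0: [3, 2]
Peg 1: [1]
Peg 2: []
Peg 3: [4]

After move 6 (0->2):
Peg 0: [3]
Peg 1: [1]
Peg 2: [2]
Peg 3: [4]

After move 7 (2->3):
Peg 0: [3]
Peg 1: [1]
Peg 2: []
Peg 3: [4, 2]

After move 8 (3->2):
Peg 0: [3]
Peg 1: [1]
Peg 2: [2]
Peg 3: [4]

After move 9 (2->0):
Peg 0: [3, 2]
Peg 1: [1]
Peg 2: []
Peg 3: [4]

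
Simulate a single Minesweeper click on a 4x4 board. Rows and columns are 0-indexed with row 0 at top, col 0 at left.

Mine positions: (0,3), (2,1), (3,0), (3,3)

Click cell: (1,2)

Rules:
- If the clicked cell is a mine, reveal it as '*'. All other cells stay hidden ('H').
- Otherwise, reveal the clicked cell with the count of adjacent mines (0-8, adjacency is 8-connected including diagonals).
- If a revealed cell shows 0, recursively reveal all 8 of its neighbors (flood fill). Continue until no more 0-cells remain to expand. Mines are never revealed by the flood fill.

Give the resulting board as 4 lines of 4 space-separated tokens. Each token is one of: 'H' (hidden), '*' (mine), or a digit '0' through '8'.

H H H H
H H 2 H
H H H H
H H H H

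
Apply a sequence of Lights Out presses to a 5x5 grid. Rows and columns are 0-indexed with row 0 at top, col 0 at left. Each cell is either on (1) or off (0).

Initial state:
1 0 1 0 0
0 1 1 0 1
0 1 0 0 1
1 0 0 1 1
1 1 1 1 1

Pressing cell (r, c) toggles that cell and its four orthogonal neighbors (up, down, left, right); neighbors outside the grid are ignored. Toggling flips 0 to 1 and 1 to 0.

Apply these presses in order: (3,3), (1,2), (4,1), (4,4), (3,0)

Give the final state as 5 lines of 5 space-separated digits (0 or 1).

After press 1 at (3,3):
1 0 1 0 0
0 1 1 0 1
0 1 0 1 1
1 0 1 0 0
1 1 1 0 1

After press 2 at (1,2):
1 0 0 0 0
0 0 0 1 1
0 1 1 1 1
1 0 1 0 0
1 1 1 0 1

After press 3 at (4,1):
1 0 0 0 0
0 0 0 1 1
0 1 1 1 1
1 1 1 0 0
0 0 0 0 1

After press 4 at (4,4):
1 0 0 0 0
0 0 0 1 1
0 1 1 1 1
1 1 1 0 1
0 0 0 1 0

After press 5 at (3,0):
1 0 0 0 0
0 0 0 1 1
1 1 1 1 1
0 0 1 0 1
1 0 0 1 0

Answer: 1 0 0 0 0
0 0 0 1 1
1 1 1 1 1
0 0 1 0 1
1 0 0 1 0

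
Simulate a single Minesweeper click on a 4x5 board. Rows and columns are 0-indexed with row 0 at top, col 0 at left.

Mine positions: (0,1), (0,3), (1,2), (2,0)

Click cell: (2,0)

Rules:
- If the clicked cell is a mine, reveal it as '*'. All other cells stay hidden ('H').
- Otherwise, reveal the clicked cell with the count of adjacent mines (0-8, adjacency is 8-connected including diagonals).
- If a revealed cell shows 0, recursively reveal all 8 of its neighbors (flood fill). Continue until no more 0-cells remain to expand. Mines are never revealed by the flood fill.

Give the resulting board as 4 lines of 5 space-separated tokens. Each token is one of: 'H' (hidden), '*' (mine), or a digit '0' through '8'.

H H H H H
H H H H H
* H H H H
H H H H H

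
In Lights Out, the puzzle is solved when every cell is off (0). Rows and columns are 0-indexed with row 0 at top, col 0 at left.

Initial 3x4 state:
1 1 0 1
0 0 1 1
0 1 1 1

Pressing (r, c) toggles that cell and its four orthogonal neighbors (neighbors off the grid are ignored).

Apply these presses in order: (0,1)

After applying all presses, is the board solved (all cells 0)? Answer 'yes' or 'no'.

After press 1 at (0,1):
0 0 1 1
0 1 1 1
0 1 1 1

Lights still on: 8

Answer: no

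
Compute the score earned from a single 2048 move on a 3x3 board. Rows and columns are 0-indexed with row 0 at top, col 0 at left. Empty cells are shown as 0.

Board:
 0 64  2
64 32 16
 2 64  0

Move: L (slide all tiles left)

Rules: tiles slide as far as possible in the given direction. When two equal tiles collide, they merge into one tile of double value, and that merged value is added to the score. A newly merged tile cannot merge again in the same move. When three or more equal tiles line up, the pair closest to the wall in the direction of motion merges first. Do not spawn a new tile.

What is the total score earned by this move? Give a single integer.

Answer: 0

Derivation:
Slide left:
row 0: [0, 64, 2] -> [64, 2, 0]  score +0 (running 0)
row 1: [64, 32, 16] -> [64, 32, 16]  score +0 (running 0)
row 2: [2, 64, 0] -> [2, 64, 0]  score +0 (running 0)
Board after move:
64  2  0
64 32 16
 2 64  0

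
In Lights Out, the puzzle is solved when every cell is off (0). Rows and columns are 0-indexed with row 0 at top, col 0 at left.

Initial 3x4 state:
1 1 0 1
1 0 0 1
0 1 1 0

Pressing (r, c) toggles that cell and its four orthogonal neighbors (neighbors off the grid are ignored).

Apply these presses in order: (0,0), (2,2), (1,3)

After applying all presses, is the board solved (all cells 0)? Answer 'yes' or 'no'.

Answer: yes

Derivation:
After press 1 at (0,0):
0 0 0 1
0 0 0 1
0 1 1 0

After press 2 at (2,2):
0 0 0 1
0 0 1 1
0 0 0 1

After press 3 at (1,3):
0 0 0 0
0 0 0 0
0 0 0 0

Lights still on: 0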